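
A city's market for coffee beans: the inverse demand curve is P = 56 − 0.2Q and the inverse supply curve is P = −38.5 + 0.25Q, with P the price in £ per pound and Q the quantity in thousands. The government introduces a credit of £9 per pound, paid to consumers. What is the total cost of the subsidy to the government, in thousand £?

Government outlay = £2070 thousand.

Inverting to Q(P) form: Qd = 280 − 5P; Qs = 4P + 154.
Before the subsidy: set 280 − 5P = 4P + 154 → P* = £14, Q* = 210.
With a per-unit subsidy paid to consumers, each effectively pays P − 9, so demand becomes Qd = 280 − 5(P − 9).
New equilibrium: consumers pay £10, suppliers receive £19, Q = 230. (Wedge: Pb − Ps = −9.)
Outlay = t · Q = 9 · 230 = £2070.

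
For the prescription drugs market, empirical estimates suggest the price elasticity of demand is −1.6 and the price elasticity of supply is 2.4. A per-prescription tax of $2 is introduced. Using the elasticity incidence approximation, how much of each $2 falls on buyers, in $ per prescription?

Incidence ratio: buyers' share ≈ εs / (εs + |εd|) = 2.4 / (2.4 + 1.6) = 0.6.
So buyers bear ≈ 0.6 × $2 = $1.2; sellers bear $0.8.

Buyers bear ≈ $1.2 per prescription.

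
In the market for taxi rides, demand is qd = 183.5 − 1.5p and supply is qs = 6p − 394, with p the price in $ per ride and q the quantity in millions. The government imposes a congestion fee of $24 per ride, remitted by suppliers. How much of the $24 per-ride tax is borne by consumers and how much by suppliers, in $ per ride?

Consumers bear $19.2 per ride; suppliers bear $4.8 per ride.

Before the tax: set 183.5 − 1.5p = 6p − 394 → p* = $77, q* = 68.
With the tax collected from suppliers, supply shifts: qs = 6(p − 24) − 394.
Solving gives q = 39.2 with consumers paying $96.2 and suppliers receiving $72.2 (the $24 wedge).
Burden on consumers: $19.2; on suppliers: $4.8. (They sum to $24.)
The less price-elastic side of the market bears the larger share of a per-unit tax.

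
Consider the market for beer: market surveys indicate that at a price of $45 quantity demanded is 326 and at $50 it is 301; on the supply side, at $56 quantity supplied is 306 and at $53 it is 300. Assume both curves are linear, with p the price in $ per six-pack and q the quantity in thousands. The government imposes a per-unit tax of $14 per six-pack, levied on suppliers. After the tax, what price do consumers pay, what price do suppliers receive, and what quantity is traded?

Demand slope: (301 − 326)/(50 − 45) = -5, so qd = 551 − 5p.
Supply slope: (300 − 306)/(53 − 56) = 2, so qs = 2p + 194.
Without the tax, 551 − 5p = 2p + 194 gives 7p = 357, so p* = $51 and q* = 296.
With the tax collected from suppliers, supply shifts: qs = 2(p − 14) + 194.
Solving gives q = 276 with consumers paying $55 and suppliers receiving $41 (the $14 wedge).
The less price-elastic side of the market bears the larger share of a per-unit tax.

Consumers pay $55; suppliers receive $41; quantity = 276.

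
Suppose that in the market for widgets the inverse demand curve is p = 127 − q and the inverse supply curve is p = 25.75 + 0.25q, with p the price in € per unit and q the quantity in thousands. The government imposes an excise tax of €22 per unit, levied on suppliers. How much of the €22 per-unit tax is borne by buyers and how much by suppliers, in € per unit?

Buyers bear €17.6 per unit; suppliers bear €4.4 per unit.

Rewrite in direct form: qd = 127 − p and qs = 4p − 103.
Without the tax, 127 − p = 4p − 103 gives 5p = 230, so p* = €46 and q* = 81.
With the tax collected from suppliers, supply shifts: qs = 4(p − 22) − 103.
New equilibrium: buyers pay €63.6, suppliers receive €41.6, q = 63.4. (Wedge: pb − ps = 22.)
Burden on buyers: €17.6; on suppliers: €4.4. (They sum to €22.)
The less price-elastic side of the market bears the larger share of a per-unit tax.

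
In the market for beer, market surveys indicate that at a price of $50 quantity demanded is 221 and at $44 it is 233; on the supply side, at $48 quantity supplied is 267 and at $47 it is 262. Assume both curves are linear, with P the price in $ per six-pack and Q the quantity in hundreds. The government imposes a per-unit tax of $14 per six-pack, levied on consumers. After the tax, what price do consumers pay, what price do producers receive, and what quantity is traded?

Consumers pay $52; producers receive $38; quantity = 217.

Demand slope: (233 − 221)/(44 − 50) = -2, so Qd = 321 − 2P.
Supply slope: (262 − 267)/(47 − 48) = 5, so Qs = 5P + 27.
Before the tax: set 321 − 2P = 5P + 27 → P* = $42, Q* = 237.
With the tax collected from consumers, demand (in seller-price terms) shifts: Qd = 321 − 2(P + 14).
Solving gives Q = 217 with consumers paying $52 and producers receiving $38 (the $14 wedge).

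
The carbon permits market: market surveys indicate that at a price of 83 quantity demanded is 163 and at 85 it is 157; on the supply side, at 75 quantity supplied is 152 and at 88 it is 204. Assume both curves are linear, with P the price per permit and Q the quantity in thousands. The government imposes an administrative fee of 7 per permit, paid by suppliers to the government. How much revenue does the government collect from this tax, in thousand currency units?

Demand slope: (157 − 163)/(85 − 83) = -3, so Qd = 412 − 3P.
Supply slope: (204 − 152)/(88 − 75) = 4, so Qs = 4P − 148.
Before the tax: set 412 − 3P = 4P − 148 → P* = 80, Q* = 172.
With the tax collected from suppliers, supply shifts: Qs = 4(P − 7) − 148.
New equilibrium: consumers pay 84, suppliers receive 77, Q = 160. (Wedge: Pb − Ps = 7.)
Revenue = t · Q = 7 · 160 = 1120.

Tax revenue = 1120 thousand.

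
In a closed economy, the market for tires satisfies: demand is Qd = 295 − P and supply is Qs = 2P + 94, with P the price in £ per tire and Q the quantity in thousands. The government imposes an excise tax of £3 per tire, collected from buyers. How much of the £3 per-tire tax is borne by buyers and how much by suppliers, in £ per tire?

Before the tax: set 295 − P = 2P + 94 → P* = £67, Q* = 228.
With the tax collected from buyers, demand (in seller-price terms) shifts: Qd = 295 − (P + 3).
Solving gives Q = 226 with buyers paying £69 and suppliers receiving £66 (the £3 wedge).
Burden on buyers: £2; on suppliers: £1. (They sum to £3.)

Buyers bear £2 per tire; suppliers bear £1 per tire.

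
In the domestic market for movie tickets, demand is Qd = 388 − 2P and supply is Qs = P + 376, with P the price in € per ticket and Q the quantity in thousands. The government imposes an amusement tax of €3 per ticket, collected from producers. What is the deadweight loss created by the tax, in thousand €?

Deadweight loss = €3 thousand.

Without the tax, 388 − 2P = P + 376 gives 3P = 12, so P* = €4 and Q* = 380.
With the tax collected from producers, supply shifts: Qs = (P − 3) + 376.
Solving gives Q = 378 with buyers paying €5 and producers receiving €2 (the €3 wedge).
Quantity falls by |ΔQ| = |380 − 378| = 2.
DWL = ½ · t · |ΔQ| = ½ · 3 · 2 = €3.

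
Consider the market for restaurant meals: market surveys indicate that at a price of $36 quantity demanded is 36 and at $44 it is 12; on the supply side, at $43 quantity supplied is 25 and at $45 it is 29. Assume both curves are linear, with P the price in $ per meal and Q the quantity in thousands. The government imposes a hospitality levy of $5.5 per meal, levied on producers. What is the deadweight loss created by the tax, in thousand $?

Deadweight loss = $18.15 thousand.

Demand slope: (12 − 36)/(44 − 36) = -3, so Qd = 144 − 3P.
Supply slope: (29 − 25)/(45 − 43) = 2, so Qs = 2P − 61.
Without the tax, 144 − 3P = 2P − 61 gives 5P = 205, so P* = $41 and Q* = 21.
With the tax collected from producers, supply shifts: Qs = 2(P − 5.5) − 61.
Solving gives Q = 14.4 with buyers paying $43.2 and producers receiving $37.7 (the $5.5 wedge).
Quantity falls by |ΔQ| = |21 − 14.4| = 6.6.
DWL = ½ · t · |ΔQ| = ½ · 5.5 · 6.6 = $18.15.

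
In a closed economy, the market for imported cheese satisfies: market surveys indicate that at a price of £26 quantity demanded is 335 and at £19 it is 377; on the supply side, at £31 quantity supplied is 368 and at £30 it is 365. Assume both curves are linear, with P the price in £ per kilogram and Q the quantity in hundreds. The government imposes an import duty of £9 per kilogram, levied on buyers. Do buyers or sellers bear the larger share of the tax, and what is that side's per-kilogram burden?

Demand slope: (377 − 335)/(19 − 26) = -6, so Qd = 491 − 6P.
Supply slope: (365 − 368)/(30 − 31) = 3, so Qs = 3P + 275.
Before the tax: set 491 − 6P = 3P + 275 → P* = £24, Q* = 347.
With the tax collected from buyers, demand (in seller-price terms) shifts: Qd = 491 − 6(P + 9).
New equilibrium: buyers pay £27, sellers receive £18, Q = 329. (Wedge: Pb − Ps = 9.)
Per-kilogram burden: buyers £3, sellers £6.
Sellers take the larger share because supply is less price-elastic here (demand slope 6 vs supply slope 3).
The less price-elastic side of the market bears the larger share of a per-unit tax.

Sellers bear the larger share: £6 per kilogram.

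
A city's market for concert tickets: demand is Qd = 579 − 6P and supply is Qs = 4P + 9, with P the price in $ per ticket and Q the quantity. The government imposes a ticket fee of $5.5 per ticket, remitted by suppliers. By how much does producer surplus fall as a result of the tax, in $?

Before the tax: set 579 − 6P = 4P + 9 → P* = $57, Q* = 237.
With the tax collected from suppliers, supply shifts: Qs = 4(P − 5.5) + 9.
New equilibrium: consumers pay $59.2, suppliers receive $53.7, Q = 223.8. (Wedge: Pb − Ps = 5.5.)
ΔPS is the trapezoid between Q = 223.8 and Q = 237 of height $3.3: ½ · (237 + 223.8) · 3.3 = $760.32.

Producer surplus falls by $760.32.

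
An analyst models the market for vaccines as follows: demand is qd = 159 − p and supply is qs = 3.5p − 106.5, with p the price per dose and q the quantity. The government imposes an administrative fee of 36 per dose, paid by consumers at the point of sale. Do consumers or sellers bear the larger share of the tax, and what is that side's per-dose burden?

Consumers bear the larger share: 28 per dose.

Before the tax: set 159 − p = 3.5p − 106.5 → p* = 59, q* = 100.
With the tax collected from consumers, demand (in seller-price terms) shifts: qd = 159 − (p + 36).
New equilibrium: consumers pay 87, sellers receive 51, q = 72. (Wedge: pb − ps = 36.)
Per-dose burden: consumers 28, sellers 8.
Consumers take the larger share because demand is less price-elastic here (demand slope 1 vs supply slope 3.5).
The less price-elastic side of the market bears the larger share of a per-unit tax.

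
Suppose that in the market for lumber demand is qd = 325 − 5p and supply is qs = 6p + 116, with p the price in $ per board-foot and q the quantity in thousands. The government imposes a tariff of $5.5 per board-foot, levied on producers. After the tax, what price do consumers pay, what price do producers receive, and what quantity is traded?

Consumers pay $22; producers receive $16.5; quantity = 215.

Without the tax, 325 − 5p = 6p + 116 gives 11p = 209, so p* = $19 and q* = 230.
With the tax collected from producers, supply shifts: qs = 6(p − 5.5) + 116.
New equilibrium: consumers pay $22, producers receive $16.5, q = 215. (Wedge: pb − ps = 5.5.)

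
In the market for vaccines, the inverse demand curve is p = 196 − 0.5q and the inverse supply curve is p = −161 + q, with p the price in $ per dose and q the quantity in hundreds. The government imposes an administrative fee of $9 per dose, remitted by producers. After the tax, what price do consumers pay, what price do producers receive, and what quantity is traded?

Rewrite in direct form: qd = 392 − 2p and qs = p + 161.
Before the tax: set 392 − 2p = p + 161 → p* = $77, q* = 238.
With the tax collected from producers, supply shifts: qs = (p − 9) + 161.
New equilibrium: consumers pay $80, producers receive $71, q = 232. (Wedge: pb − ps = 9.)

Consumers pay $80; producers receive $71; quantity = 232.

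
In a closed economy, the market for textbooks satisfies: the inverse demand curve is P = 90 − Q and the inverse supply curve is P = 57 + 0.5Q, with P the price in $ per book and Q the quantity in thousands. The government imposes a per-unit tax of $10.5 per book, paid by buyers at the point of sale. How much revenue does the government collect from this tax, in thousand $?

Rewrite in direct form: Qd = 90 − P and Qs = 2P − 114.
Without the tax, 90 − P = 2P − 114 gives 3P = 204, so P* = $68 and Q* = 22.
With the tax collected from buyers, demand (in seller-price terms) shifts: Qd = 90 − (P + 10.5).
Solving gives Q = 15 with buyers paying $75 and producers receiving $64.5 (the $10.5 wedge).
Revenue = t · Q = 10.5 · 15 = $157.5.

Tax revenue = $157.5 thousand.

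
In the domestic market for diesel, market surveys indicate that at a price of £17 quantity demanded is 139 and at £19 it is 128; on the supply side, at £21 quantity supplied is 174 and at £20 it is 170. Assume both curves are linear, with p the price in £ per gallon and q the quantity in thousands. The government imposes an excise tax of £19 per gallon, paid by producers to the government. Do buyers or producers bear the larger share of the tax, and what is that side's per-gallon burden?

Demand slope: (128 − 139)/(19 − 17) = -5.5, so qd = 232.5 − 5.5p.
Supply slope: (170 − 174)/(20 − 21) = 4, so qs = 4p + 90.
Before the tax: set 232.5 − 5.5p = 4p + 90 → p* = £15, q* = 150.
With the tax collected from producers, supply shifts: qs = 4(p − 19) + 90.
Solving gives q = 106 with buyers paying £23 and producers receiving £4 (the £19 wedge).
Per-gallon burden: buyers £8, producers £11.
Producers take the larger share because supply is less price-elastic here (demand slope 5.5 vs supply slope 4).
The less price-elastic side of the market bears the larger share of a per-unit tax.

Producers bear the larger share: £11 per gallon.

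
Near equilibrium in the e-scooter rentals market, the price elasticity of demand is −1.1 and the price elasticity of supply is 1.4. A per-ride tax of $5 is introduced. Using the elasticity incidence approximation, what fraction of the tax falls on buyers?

Incidence ratio: buyers' share ≈ εs / (εs + |εd|) = 1.4 / (1.4 + 1.1) = 0.56.
Supply is the more elastic side, so buyers bear the larger share.

Buyers' share ≈ 0.56.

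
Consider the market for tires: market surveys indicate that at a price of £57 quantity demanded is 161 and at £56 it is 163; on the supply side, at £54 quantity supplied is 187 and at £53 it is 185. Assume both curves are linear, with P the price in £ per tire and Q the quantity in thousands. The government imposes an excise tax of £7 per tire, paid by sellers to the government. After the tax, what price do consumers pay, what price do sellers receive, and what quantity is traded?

Consumers pay £52.5; sellers receive £45.5; quantity = 170.

Demand slope: (163 − 161)/(56 − 57) = -2, so Qd = 275 − 2P.
Supply slope: (185 − 187)/(53 − 54) = 2, so Qs = 2P + 79.
Before the tax: set 275 − 2P = 2P + 79 → P* = £49, Q* = 177.
With the tax collected from sellers, supply shifts: Qs = 2(P − 7) + 79.
Solving gives Q = 170 with consumers paying £52.5 and sellers receiving £45.5 (the £7 wedge).
The less price-elastic side of the market bears the larger share of a per-unit tax.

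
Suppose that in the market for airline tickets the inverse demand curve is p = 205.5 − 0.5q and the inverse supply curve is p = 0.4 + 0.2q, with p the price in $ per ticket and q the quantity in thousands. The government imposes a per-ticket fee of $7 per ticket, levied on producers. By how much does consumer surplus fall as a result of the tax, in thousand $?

Consumer surplus falls by $1440 thousand.

Rewrite in direct form: qd = 411 − 2p and qs = 5p − 2.
Without the tax, 411 − 2p = 5p − 2 gives 7p = 413, so p* = $59 and q* = 293.
With the tax collected from producers, supply shifts: qs = 5(p − 7) − 2.
New equilibrium: consumers pay $64, producers receive $57, q = 283. (Wedge: pb − ps = 7.)
ΔCS is the trapezoid between Q = 283 and Q = 293 of height $5: ½ · (293 + 283) · 5 = $1440.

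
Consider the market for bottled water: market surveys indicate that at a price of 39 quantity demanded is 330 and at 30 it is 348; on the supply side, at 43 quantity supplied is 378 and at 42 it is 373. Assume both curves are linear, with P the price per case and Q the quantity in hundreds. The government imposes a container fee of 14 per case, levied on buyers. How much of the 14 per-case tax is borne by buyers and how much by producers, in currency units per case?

Buyers bear 10 per case; producers bear 4 per case.

Demand slope: (348 − 330)/(30 − 39) = -2, so Qd = 408 − 2P.
Supply slope: (373 − 378)/(42 − 43) = 5, so Qs = 5P + 163.
Before the tax: set 408 − 2P = 5P + 163 → P* = 35, Q* = 338.
With the tax collected from buyers, demand (in seller-price terms) shifts: Qd = 408 − 2(P + 14).
New equilibrium: buyers pay 45, producers receive 31, Q = 318. (Wedge: Pb − Ps = 14.)
Burden on buyers: 10; on producers: 4. (They sum to 14.)
The less price-elastic side of the market bears the larger share of a per-unit tax.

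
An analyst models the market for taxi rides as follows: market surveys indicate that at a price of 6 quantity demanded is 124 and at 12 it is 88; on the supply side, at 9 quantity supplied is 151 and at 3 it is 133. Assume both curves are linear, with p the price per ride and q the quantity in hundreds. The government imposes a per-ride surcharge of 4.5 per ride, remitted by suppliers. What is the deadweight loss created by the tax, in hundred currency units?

Demand slope: (88 − 124)/(12 − 6) = -6, so qd = 160 − 6p.
Supply slope: (133 − 151)/(3 − 9) = 3, so qs = 3p + 124.
Before the tax: set 160 − 6p = 3p + 124 → p* = 4, q* = 136.
With the tax collected from suppliers, supply shifts: qs = 3(p − 4.5) + 124.
Solving gives q = 127 with buyers paying 5.5 and suppliers receiving 1 (the 4.5 wedge).
Quantity falls by |ΔQ| = |136 − 127| = 9.
DWL = ½ · t · |ΔQ| = ½ · 4.5 · 9 = 20.25.

Deadweight loss = 20.25 hundred.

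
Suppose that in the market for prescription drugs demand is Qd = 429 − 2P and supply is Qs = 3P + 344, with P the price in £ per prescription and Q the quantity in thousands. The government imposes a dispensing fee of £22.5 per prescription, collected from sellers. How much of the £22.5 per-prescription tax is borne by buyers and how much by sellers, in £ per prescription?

Buyers bear £13.5 per prescription; sellers bear £9 per prescription.

Before the tax: set 429 − 2P = 3P + 344 → P* = £17, Q* = 395.
With the tax collected from sellers, supply shifts: Qs = 3(P − 22.5) + 344.
New equilibrium: buyers pay £30.5, sellers receive £8, Q = 368. (Wedge: Pb − Ps = 22.5.)
Burden on buyers: £13.5; on sellers: £9. (They sum to £22.5.)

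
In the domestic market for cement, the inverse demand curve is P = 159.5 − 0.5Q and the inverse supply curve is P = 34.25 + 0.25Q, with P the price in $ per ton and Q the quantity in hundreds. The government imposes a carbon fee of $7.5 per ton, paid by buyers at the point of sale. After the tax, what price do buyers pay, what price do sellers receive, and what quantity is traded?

Buyers pay $81; sellers receive $73.5; quantity = 157.

Inverting to Q(P) form: Qd = 319 − 2P; Qs = 4P − 137.
Before the tax: set 319 − 2P = 4P − 137 → P* = $76, Q* = 167.
With the tax collected from buyers, demand (in seller-price terms) shifts: Qd = 319 − 2(P + 7.5).
New equilibrium: buyers pay $81, sellers receive $73.5, Q = 157. (Wedge: Pb − Ps = 7.5.)
The less price-elastic side of the market bears the larger share of a per-unit tax.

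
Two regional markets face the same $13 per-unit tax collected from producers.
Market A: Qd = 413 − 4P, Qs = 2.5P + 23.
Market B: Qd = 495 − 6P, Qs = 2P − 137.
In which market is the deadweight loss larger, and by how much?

Market A, by $3.25.

Market A: pre-tax P* = $60, Q* = 173; post-tax Q = 153; deadweight loss = $130.
Market B: pre-tax P* = $79, Q* = 21; post-tax Q = 1.5; deadweight loss = $126.75.
Difference: $130 vs $126.75 → market A is larger by $3.25.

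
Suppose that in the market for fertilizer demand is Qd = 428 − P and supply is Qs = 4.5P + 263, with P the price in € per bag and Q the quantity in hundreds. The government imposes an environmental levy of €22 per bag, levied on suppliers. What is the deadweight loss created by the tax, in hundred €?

Without the tax, 428 − P = 4.5P + 263 gives 5.5P = 165, so P* = €30 and Q* = 398.
With the tax collected from suppliers, supply shifts: Qs = 4.5(P − 22) + 263.
New equilibrium: consumers pay €48, suppliers receive €26, Q = 380. (Wedge: Pb − Ps = 22.)
Quantity falls by |ΔQ| = |398 − 380| = 18.
DWL = ½ · t · |ΔQ| = ½ · 22 · 18 = €198.

Deadweight loss = €198 hundred.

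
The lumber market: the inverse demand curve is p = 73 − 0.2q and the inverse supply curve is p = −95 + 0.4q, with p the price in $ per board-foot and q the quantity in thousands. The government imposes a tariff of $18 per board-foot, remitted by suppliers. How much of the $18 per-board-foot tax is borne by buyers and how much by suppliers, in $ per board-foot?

Buyers bear $6 per board-foot; suppliers bear $12 per board-foot.

Rewrite in direct form: qd = 365 − 5p and qs = 2.5p + 237.5.
Without the tax, 365 − 5p = 2.5p + 237.5 gives 7.5p = 127.5, so p* = $17 and q* = 280.
With the tax collected from suppliers, supply shifts: qs = 2.5(p − 18) + 237.5.
New equilibrium: buyers pay $23, suppliers receive $5, q = 250. (Wedge: pb − ps = 18.)
Burden on buyers: $6; on suppliers: $12. (They sum to $18.)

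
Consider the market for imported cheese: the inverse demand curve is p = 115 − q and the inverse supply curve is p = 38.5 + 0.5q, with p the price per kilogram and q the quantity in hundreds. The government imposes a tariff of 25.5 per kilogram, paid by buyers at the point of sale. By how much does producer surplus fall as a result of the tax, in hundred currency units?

Producer surplus falls by 361.25 hundred.

Inverting to q(p) form: qd = 115 − p; qs = 2p − 77.
Before the tax: set 115 − p = 2p − 77 → p* = 64, q* = 51.
With the tax collected from buyers, demand (in seller-price terms) shifts: qd = 115 − (p + 25.5).
Solving gives q = 34 with buyers paying 81 and sellers receiving 55.5 (the 25.5 wedge).
ΔPS is the trapezoid between Q = 34 and Q = 51 of height 8.5: ½ · (51 + 34) · 8.5 = 361.25.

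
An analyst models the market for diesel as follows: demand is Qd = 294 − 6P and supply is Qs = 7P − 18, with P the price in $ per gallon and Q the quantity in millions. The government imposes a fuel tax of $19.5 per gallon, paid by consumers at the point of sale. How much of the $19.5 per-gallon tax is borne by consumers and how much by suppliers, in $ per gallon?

Before the tax: set 294 − 6P = 7P − 18 → P* = $24, Q* = 150.
With the tax collected from consumers, demand (in seller-price terms) shifts: Qd = 294 − 6(P + 19.5).
Solving gives Q = 87 with consumers paying $34.5 and suppliers receiving $15 (the $19.5 wedge).
Burden on consumers: $10.5; on suppliers: $9. (They sum to $19.5.)
The less price-elastic side of the market bears the larger share of a per-unit tax.

Consumers bear $10.5 per gallon; suppliers bear $9 per gallon.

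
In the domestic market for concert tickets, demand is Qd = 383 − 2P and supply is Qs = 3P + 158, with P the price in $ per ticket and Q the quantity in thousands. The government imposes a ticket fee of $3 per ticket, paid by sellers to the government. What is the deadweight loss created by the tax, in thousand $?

Deadweight loss = $5.4 thousand.

Before the tax: set 383 − 2P = 3P + 158 → P* = $45, Q* = 293.
With the tax collected from sellers, supply shifts: Qs = 3(P − 3) + 158.
Solving gives Q = 289.4 with buyers paying $46.8 and sellers receiving $43.8 (the $3 wedge).
Quantity falls by |ΔQ| = |293 − 289.4| = 3.6.
DWL = ½ · t · |ΔQ| = ½ · 3 · 3.6 = $5.4.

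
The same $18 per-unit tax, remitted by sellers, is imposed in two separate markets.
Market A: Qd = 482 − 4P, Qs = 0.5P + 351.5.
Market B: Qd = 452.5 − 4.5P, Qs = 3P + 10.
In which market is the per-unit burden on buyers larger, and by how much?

Market B, by $5.2.

Market A: pre-tax P* = $29, Q* = 366; post-tax Q = 358; per-unit burden on buyers = $2.
Market B: pre-tax P* = $59, Q* = 187; post-tax Q = 154.6; per-unit burden on buyers = $7.2.
Difference: $2 vs $7.2 → market B is larger by $5.2.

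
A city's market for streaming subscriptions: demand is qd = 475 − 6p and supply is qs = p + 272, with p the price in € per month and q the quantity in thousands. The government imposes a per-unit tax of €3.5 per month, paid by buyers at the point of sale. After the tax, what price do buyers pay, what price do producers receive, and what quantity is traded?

Before the tax: set 475 − 6p = p + 272 → p* = €29, q* = 301.
With the tax collected from buyers, demand (in seller-price terms) shifts: qd = 475 − 6(p + 3.5).
New equilibrium: buyers pay €29.5, producers receive €26, q = 298. (Wedge: pb − ps = 3.5.)

Buyers pay €29.5; producers receive €26; quantity = 298.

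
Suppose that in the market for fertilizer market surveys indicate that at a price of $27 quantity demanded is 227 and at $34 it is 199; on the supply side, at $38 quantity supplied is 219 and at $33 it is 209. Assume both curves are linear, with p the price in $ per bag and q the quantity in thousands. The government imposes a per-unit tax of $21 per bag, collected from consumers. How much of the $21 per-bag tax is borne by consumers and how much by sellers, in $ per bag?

Consumers bear $7 per bag; sellers bear $14 per bag.

Demand slope: (199 − 227)/(34 − 27) = -4, so qd = 335 − 4p.
Supply slope: (209 − 219)/(33 − 38) = 2, so qs = 2p + 143.
Without the tax, 335 − 4p = 2p + 143 gives 6p = 192, so p* = $32 and q* = 207.
With the tax collected from consumers, demand (in seller-price terms) shifts: qd = 335 − 4(p + 21).
Solving gives q = 179 with consumers paying $39 and sellers receiving $18 (the $21 wedge).
Burden on consumers: $7; on sellers: $14. (They sum to $21.)
The less price-elastic side of the market bears the larger share of a per-unit tax.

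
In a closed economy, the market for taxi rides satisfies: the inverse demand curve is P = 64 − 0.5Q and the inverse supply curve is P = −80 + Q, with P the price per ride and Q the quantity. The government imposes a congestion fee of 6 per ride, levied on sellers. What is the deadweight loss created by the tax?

Deadweight loss = 12.

Inverting to Q(P) form: Qd = 128 − 2P; Qs = P + 80.
Before the tax: set 128 − 2P = P + 80 → P* = 16, Q* = 96.
With the tax collected from sellers, supply shifts: Qs = (P − 6) + 80.
New equilibrium: consumers pay 18, sellers receive 12, Q = 92. (Wedge: Pb − Ps = 6.)
Quantity falls by |ΔQ| = |96 − 92| = 4.
DWL = ½ · t · |ΔQ| = ½ · 6 · 4 = 12.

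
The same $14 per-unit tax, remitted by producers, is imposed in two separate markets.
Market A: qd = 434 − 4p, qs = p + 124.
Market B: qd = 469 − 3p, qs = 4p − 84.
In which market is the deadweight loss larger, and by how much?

Market A: pre-tax p* = $62, q* = 186; post-tax q = 174.8; deadweight loss = $78.4.
Market B: pre-tax p* = $79, q* = 232; post-tax q = 208; deadweight loss = $168.
Difference: $78.4 vs $168 → market B is larger by $89.6.

Market B, by $89.6.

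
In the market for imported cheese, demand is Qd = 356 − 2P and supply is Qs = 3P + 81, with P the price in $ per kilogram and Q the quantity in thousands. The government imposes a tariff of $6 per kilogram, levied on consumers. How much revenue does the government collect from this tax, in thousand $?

Without the tax, 356 − 2P = 3P + 81 gives 5P = 275, so P* = $55 and Q* = 246.
With the tax collected from consumers, demand (in seller-price terms) shifts: Qd = 356 − 2(P + 6).
New equilibrium: consumers pay $58.6, suppliers receive $52.6, Q = 238.8. (Wedge: Pb − Ps = 6.)
Revenue = t · Q = 6 · 238.8 = $1432.8.

Tax revenue = $1432.8 thousand.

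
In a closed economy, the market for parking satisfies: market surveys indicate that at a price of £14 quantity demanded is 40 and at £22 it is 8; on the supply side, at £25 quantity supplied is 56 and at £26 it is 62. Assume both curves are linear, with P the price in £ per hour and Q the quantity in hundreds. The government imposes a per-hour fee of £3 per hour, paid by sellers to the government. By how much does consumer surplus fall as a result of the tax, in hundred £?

Consumer surplus falls by £29.52 hundred.

Demand slope: (8 − 40)/(22 − 14) = -4, so Qd = 96 − 4P.
Supply slope: (62 − 56)/(26 − 25) = 6, so Qs = 6P − 94.
Without the tax, 96 − 4P = 6P − 94 gives 10P = 190, so P* = £19 and Q* = 20.
With the tax collected from sellers, supply shifts: Qs = 6(P − 3) − 94.
New equilibrium: buyers pay £20.8, sellers receive £17.8, Q = 12.8. (Wedge: Pb − Ps = 3.)
ΔCS is the trapezoid between Q = 12.8 and Q = 20 of height £1.8: ½ · (20 + 12.8) · 1.8 = £29.52.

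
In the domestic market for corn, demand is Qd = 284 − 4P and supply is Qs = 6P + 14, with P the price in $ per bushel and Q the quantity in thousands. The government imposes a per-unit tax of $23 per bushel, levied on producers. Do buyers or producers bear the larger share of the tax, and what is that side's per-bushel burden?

Without the tax, 284 − 4P = 6P + 14 gives 10P = 270, so P* = $27 and Q* = 176.
With the tax collected from producers, supply shifts: Qs = 6(P − 23) + 14.
New equilibrium: buyers pay $40.8, producers receive $17.8, Q = 120.8. (Wedge: Pb − Ps = 23.)
Per-bushel burden: buyers $13.8, producers $9.2.
Buyers take the larger share because demand is less price-elastic here (demand slope 4 vs supply slope 6).
The less price-elastic side of the market bears the larger share of a per-unit tax.

Buyers bear the larger share: $13.8 per bushel.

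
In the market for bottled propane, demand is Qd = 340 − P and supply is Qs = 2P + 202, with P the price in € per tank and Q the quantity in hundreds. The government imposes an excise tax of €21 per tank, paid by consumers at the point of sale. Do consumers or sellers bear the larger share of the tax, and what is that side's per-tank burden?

Before the tax: set 340 − P = 2P + 202 → P* = €46, Q* = 294.
With the tax collected from consumers, demand (in seller-price terms) shifts: Qd = 340 − (P + 21).
New equilibrium: consumers pay €60, sellers receive €39, Q = 280. (Wedge: Pb − Ps = 21.)
Per-tank burden: consumers €14, sellers €7.
Consumers take the larger share because demand is less price-elastic here (demand slope 1 vs supply slope 2).

Consumers bear the larger share: €14 per tank.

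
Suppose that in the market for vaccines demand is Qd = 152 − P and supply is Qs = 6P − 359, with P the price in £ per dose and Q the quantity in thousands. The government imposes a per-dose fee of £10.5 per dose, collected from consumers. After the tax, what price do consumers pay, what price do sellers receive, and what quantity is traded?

Before the tax: set 152 − P = 6P − 359 → P* = £73, Q* = 79.
With the tax collected from consumers, demand (in seller-price terms) shifts: Qd = 152 − (P + 10.5).
New equilibrium: consumers pay £82, sellers receive £71.5, Q = 70. (Wedge: Pb − Ps = 10.5.)

Consumers pay £82; sellers receive £71.5; quantity = 70.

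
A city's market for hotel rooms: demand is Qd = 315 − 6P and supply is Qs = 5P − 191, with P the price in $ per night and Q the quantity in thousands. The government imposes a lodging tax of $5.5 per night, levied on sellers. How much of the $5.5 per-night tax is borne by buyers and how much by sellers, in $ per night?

Buyers bear $2.5 per night; sellers bear $3 per night.

Before the tax: set 315 − 6P = 5P − 191 → P* = $46, Q* = 39.
With the tax collected from sellers, supply shifts: Qs = 5(P − 5.5) − 191.
Solving gives Q = 24 with buyers paying $48.5 and sellers receiving $43 (the $5.5 wedge).
Burden on buyers: $2.5; on sellers: $3. (They sum to $5.5.)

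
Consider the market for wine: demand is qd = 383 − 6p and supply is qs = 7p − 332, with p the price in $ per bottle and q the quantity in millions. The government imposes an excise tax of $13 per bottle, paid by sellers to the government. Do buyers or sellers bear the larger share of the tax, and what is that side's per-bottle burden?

Buyers bear the larger share: $7 per bottle.

Without the tax, 383 − 6p = 7p − 332 gives 13p = 715, so p* = $55 and q* = 53.
With the tax collected from sellers, supply shifts: qs = 7(p − 13) − 332.
New equilibrium: buyers pay $62, sellers receive $49, q = 11. (Wedge: pb − ps = 13.)
Per-bottle burden: buyers $7, sellers $6.
Buyers take the larger share because demand is less price-elastic here (demand slope 6 vs supply slope 7).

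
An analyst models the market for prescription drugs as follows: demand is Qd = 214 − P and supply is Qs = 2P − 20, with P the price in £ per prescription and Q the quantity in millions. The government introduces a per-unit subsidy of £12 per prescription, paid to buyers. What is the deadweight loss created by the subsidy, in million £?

Deadweight loss = £48 million.

Without the subsidy, 214 − P = 2P − 20 gives 3P = 234, so P* = £78 and Q* = 136.
With a per-unit subsidy paid to buyers, each effectively pays P − 12, so demand becomes Qd = 214 − (P − 12).
Solving gives Q = 144 with buyers paying £70 and sellers receiving £82 (the £12 wedge).
Quantity rises by |ΔQ| = |136 − 144| = 8.
DWL = ½ · t · |ΔQ| = ½ · 12 · 8 = £48.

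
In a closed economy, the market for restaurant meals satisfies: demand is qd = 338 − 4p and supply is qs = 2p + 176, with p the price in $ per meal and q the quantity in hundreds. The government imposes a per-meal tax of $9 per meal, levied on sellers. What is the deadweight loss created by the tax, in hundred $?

Deadweight loss = $54 hundred.

Before the tax: set 338 − 4p = 2p + 176 → p* = $27, q* = 230.
With the tax collected from sellers, supply shifts: qs = 2(p − 9) + 176.
Solving gives q = 218 with buyers paying $30 and sellers receiving $21 (the $9 wedge).
Quantity falls by |ΔQ| = |230 − 218| = 12.
DWL = ½ · t · |ΔQ| = ½ · 9 · 12 = $54.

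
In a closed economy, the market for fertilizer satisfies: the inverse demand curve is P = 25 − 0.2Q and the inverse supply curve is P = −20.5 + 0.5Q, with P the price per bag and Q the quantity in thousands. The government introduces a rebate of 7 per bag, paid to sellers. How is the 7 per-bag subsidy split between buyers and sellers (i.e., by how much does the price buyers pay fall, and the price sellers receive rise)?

Inverting to Q(P) form: Qd = 125 − 5P; Qs = 2P + 41.
Without the subsidy, 125 − 5P = 2P + 41 gives 7P = 84, so P* = 12 and Q* = 65.
With a per-unit subsidy paid to sellers, each receives P + 7 per unit sold, so supply becomes Qs = 2(P + 7) + 41.
Solving gives Q = 75 with buyers paying 10 and sellers receiving 17 (the 7 wedge).
Gain to buyers: 2; to sellers: 5. (They sum to 7.)

Buyers gain 2 per bag; sellers gain 5 per bag.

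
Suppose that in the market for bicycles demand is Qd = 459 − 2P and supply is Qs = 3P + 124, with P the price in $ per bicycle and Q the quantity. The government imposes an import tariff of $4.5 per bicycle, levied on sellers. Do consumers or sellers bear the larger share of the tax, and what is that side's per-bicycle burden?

Before the tax: set 459 − 2P = 3P + 124 → P* = $67, Q* = 325.
With the tax collected from sellers, supply shifts: Qs = 3(P − 4.5) + 124.
Solving gives Q = 319.6 with consumers paying $69.7 and sellers receiving $65.2 (the $4.5 wedge).
Per-bicycle burden: consumers $2.7, sellers $1.8.
Consumers take the larger share because demand is less price-elastic here (demand slope 2 vs supply slope 3).
The less price-elastic side of the market bears the larger share of a per-unit tax.

Consumers bear the larger share: $2.7 per bicycle.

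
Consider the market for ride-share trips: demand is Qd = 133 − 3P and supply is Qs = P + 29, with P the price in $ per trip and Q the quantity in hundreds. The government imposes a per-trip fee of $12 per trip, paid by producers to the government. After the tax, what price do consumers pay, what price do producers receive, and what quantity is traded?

Without the tax, 133 − 3P = P + 29 gives 4P = 104, so P* = $26 and Q* = 55.
With the tax collected from producers, supply shifts: Qs = (P − 12) + 29.
New equilibrium: consumers pay $29, producers receive $17, Q = 46. (Wedge: Pb − Ps = 12.)
The less price-elastic side of the market bears the larger share of a per-unit tax.

Consumers pay $29; producers receive $17; quantity = 46.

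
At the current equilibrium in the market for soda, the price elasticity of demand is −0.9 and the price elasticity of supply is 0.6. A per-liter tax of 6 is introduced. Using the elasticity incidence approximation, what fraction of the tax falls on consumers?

Consumers' share ≈ 0.4.

Incidence ratio: consumers' share ≈ εs / (εs + |εd|) = 0.6 / (0.6 + 0.9) = 0.4.
Supply is the less elastic side, so consumers bear the smaller share.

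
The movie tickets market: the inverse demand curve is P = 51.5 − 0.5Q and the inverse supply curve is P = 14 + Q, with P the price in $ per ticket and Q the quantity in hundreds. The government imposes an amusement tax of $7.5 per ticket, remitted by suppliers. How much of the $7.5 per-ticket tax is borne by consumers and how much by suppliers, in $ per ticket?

Rewrite in direct form: Qd = 103 − 2P and Qs = P − 14.
Without the tax, 103 − 2P = P − 14 gives 3P = 117, so P* = $39 and Q* = 25.
With the tax collected from suppliers, supply shifts: Qs = (P − 7.5) − 14.
New equilibrium: consumers pay $41.5, suppliers receive $34, Q = 20. (Wedge: Pb − Ps = 7.5.)
Burden on consumers: $2.5; on suppliers: $5. (They sum to $7.5.)
The less price-elastic side of the market bears the larger share of a per-unit tax.

Consumers bear $2.5 per ticket; suppliers bear $5 per ticket.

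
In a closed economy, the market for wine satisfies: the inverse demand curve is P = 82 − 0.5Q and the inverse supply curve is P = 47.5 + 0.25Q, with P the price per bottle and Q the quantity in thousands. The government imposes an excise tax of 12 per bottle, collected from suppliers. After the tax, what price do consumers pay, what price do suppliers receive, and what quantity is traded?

Consumers pay 67; suppliers receive 55; quantity = 30.

Inverting to Q(P) form: Qd = 164 − 2P; Qs = 4P − 190.
Before the tax: set 164 − 2P = 4P − 190 → P* = 59, Q* = 46.
With the tax collected from suppliers, supply shifts: Qs = 4(P − 12) − 190.
Solving gives Q = 30 with consumers paying 67 and suppliers receiving 55 (the 12 wedge).
The less price-elastic side of the market bears the larger share of a per-unit tax.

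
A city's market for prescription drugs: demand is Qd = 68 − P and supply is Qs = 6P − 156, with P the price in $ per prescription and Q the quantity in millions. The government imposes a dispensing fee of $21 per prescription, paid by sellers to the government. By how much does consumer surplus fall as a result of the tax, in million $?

Before the tax: set 68 − P = 6P − 156 → P* = $32, Q* = 36.
With the tax collected from sellers, supply shifts: Qs = 6(P − 21) − 156.
New equilibrium: buyers pay $50, sellers receive $29, Q = 18. (Wedge: Pb − Ps = 21.)
ΔCS is the trapezoid between Q = 18 and Q = 36 of height $18: ½ · (36 + 18) · 18 = $486.

Consumer surplus falls by $486 million.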